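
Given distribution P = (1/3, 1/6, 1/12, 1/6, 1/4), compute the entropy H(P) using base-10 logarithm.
0.6589 dits

Shannon entropy is H(X) = -Σ p(x) log p(x).

For P = (1/3, 1/6, 1/12, 1/6, 1/4):
H = -1/3 × log_10(1/3) -1/6 × log_10(1/6) -1/12 × log_10(1/12) -1/6 × log_10(1/6) -1/4 × log_10(1/4)
H = 0.6589 dits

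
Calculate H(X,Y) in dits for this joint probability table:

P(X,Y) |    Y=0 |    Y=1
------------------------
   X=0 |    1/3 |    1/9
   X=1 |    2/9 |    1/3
0.5693 dits

Joint entropy is H(X,Y) = -Σ_{x,y} p(x,y) log p(x,y).

Summing over all non-zero entries:
H(X,Y) = -[1/3·log_10(1/3) + 1/9·log_10(1/9) + 2/9·log_10(2/9) + 1/3·log_10(1/3)]
H(X,Y) = 0.5693 dits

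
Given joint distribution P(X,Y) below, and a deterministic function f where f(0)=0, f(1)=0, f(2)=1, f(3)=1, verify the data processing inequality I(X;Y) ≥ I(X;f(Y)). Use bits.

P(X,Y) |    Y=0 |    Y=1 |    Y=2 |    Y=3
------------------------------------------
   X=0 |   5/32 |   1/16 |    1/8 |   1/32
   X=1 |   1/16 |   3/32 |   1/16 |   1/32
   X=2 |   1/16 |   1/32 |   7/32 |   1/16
I(X;Y) = 0.1198, I(X;f(Y)) = 0.0869, inequality holds: 0.1198 ≥ 0.0869

Data Processing Inequality: For any Markov chain X → Y → Z, we have I(X;Y) ≥ I(X;Z).

Here Z = f(Y) is a deterministic function of Y, forming X → Y → Z.

Original I(X;Y) = 0.1198 bits

After applying f:
P(X,Z) where Z=f(Y):
- P(X,Z=0) = P(X,Y=0) + P(X,Y=1)
- P(X,Z=1) = P(X,Y=2) + P(X,Y=3)

I(X;Z) = I(X;f(Y)) = 0.0869 bits

Verification: 0.1198 ≥ 0.0869 ✓

Information cannot be created by processing; the function f can only lose information about X.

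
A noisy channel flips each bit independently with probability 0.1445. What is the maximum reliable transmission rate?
0.4041 bits

For a binary symmetric channel (BSC) with error probability p:
Capacity C = 1 - H(p) bits per symbol

where H(p) = -p log₂(p) - (1-p) log₂(1-p) is the binary entropy function.

H(0.1445) = 0.5959 bits
C = 1 - 0.5959 = 0.4041 bits per symbol

This means we can reliably transmit up to 0.4041 bits of information per channel use.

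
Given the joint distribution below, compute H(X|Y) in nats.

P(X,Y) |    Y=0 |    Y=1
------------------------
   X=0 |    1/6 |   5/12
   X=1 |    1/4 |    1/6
0.6294 nats

Using the chain rule: H(X|Y) = H(X,Y) - H(Y)

First, compute H(X,Y) = 1.3086 nats

Marginal P(Y) = (5/12, 7/12)
H(Y) = 0.6792 nats

H(X|Y) = H(X,Y) - H(Y) = 1.3086 - 0.6792 = 0.6294 nats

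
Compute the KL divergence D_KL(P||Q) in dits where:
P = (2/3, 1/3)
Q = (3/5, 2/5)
0.0041 dits

KL divergence: D_KL(P||Q) = Σ p(x) log(p(x)/q(x))

Computing term by term:
  x=0: 2/3 × log_10[(2/3)/(3/5)] = 2/3 × 0.0458 = 0.0305
  x=1: 1/3 × log_10[(1/3)/(2/5)] = 1/3 × -0.0792 = -0.0264

D_KL(P||Q) = 0.0041 dits

Note: KL divergence is always non-negative and equals 0 iff P = Q.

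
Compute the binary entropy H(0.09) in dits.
0.1314 dits

The binary entropy function is:
H(p) = -p log(p) - (1-p) log(1-p)

H(0.09) = -0.09 × log_10(0.09) - 0.91 × log_10(0.91)
H(0.09) = 0.1314 dits

Note: Binary entropy is maximized at p=0.5 (H=1 bit) and minimized at p=0 or p=1 (H=0).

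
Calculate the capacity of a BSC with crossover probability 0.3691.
0.0500 bits

For a binary symmetric channel (BSC) with error probability p:
Capacity C = 1 - H(p) bits per symbol

where H(p) = -p log₂(p) - (1-p) log₂(1-p) is the binary entropy function.

H(0.3691) = 0.9500 bits
C = 1 - 0.9500 = 0.0500 bits per symbol

This means we can reliably transmit up to 0.0500 bits of information per channel use.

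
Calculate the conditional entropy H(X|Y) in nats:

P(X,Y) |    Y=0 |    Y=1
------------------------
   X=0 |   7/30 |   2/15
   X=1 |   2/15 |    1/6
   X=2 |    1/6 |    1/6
1.0818 nats

Using the chain rule: H(X|Y) = H(X,Y) - H(Y)

First, compute H(X,Y) = 1.7728 nats

Marginal P(Y) = (8/15, 7/15)
H(Y) = 0.6909 nats

H(X|Y) = H(X,Y) - H(Y) = 1.7728 - 0.6909 = 1.0818 nats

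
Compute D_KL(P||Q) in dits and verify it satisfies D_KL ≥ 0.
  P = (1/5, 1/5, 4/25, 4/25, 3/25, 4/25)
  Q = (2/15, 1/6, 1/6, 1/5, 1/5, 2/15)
0.0188 dits

KL divergence satisfies the Gibbs inequality: D_KL(P||Q) ≥ 0 for all distributions P, Q.

D_KL(P||Q) = Σ p(x) log(p(x)/q(x))
Term by term:
  x=0: 1/5 × log_10[(1/5)/(2/15)] = 0.0352
  x=1: 1/5 × log_10[(1/5)/(1/6)] = 0.0158
  x=2: 4/25 × log_10[(4/25)/(1/6)] = -0.0028
  x=3: 4/25 × log_10[(4/25)/(1/5)] = -0.0155
  x=4: 3/25 × log_10[(3/25)/(1/5)] = -0.0266
  x=5: 4/25 × log_10[(4/25)/(2/15)] = 0.0127
D_KL(P||Q) = 0.0188 dits

D_KL(P||Q) = 0.0188 ≥ 0 ✓

This non-negativity is a fundamental property: relative entropy cannot be negative because it measures how different Q is from P.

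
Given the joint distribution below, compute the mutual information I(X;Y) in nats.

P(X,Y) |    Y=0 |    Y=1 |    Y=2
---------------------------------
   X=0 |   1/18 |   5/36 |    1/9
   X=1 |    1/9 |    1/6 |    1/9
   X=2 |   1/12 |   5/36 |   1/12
0.0070 nats

Mutual information: I(X;Y) = H(X) + H(Y) - H(X,Y)

Marginals:
P(X) = (11/36, 7/18, 11/36), H(X) = 1.0918 nats
P(Y) = (1/4, 4/9, 11/36), H(Y) = 1.0693 nats

Joint entropy: H(X,Y) = 2.1541 nats

I(X;Y) = 1.0918 + 1.0693 - 2.1541 = 0.0070 nats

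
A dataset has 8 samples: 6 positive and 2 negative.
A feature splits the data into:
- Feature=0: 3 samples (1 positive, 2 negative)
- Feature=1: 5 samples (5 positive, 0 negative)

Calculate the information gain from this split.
0.4669 bits

Information Gain = H(Y) - H(Y|Feature)

Before split:
P(positive) = 6/8 = 0.7500
H(Y) = 0.8113 bits

After split:
Feature=0: H = 0.9183 bits (weight = 3/8)
Feature=1: H = 0.0000 bits (weight = 5/8)
H(Y|Feature) = (3/8)×0.9183 + (5/8)×0.0000 = 0.3444 bits

Information Gain = 0.8113 - 0.3444 = 0.4669 bits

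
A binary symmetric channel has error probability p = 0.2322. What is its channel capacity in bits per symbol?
0.2182 bits

For a binary symmetric channel (BSC) with error probability p:
Capacity C = 1 - H(p) bits per symbol

where H(p) = -p log₂(p) - (1-p) log₂(1-p) is the binary entropy function.

H(0.2322) = 0.7818 bits
C = 1 - 0.7818 = 0.2182 bits per symbol

This means we can reliably transmit up to 0.2182 bits of information per channel use.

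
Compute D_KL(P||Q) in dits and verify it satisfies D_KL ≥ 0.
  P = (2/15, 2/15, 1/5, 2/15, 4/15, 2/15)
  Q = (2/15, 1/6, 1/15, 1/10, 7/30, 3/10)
0.0677 dits

KL divergence satisfies the Gibbs inequality: D_KL(P||Q) ≥ 0 for all distributions P, Q.

D_KL(P||Q) = Σ p(x) log(p(x)/q(x))
Term by term:
  x=0: 2/15 × log_10[(2/15)/(2/15)] = 0.0000
  x=1: 2/15 × log_10[(2/15)/(1/6)] = -0.0129
  x=2: 1/5 × log_10[(1/5)/(1/15)] = 0.0954
  x=3: 2/15 × log_10[(2/15)/(1/10)] = 0.0167
  x=4: 4/15 × log_10[(4/15)/(7/30)] = 0.0155
  x=5: 2/15 × log_10[(2/15)/(3/10)] = -0.0470
D_KL(P||Q) = 0.0677 dits

D_KL(P||Q) = 0.0677 ≥ 0 ✓

This non-negativity is a fundamental property: relative entropy cannot be negative because it measures how different Q is from P.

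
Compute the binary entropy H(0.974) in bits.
0.1739 bits

The binary entropy function is:
H(p) = -p log(p) - (1-p) log(1-p)

H(0.974) = -0.974 × log_2(0.974) - 0.026 × log_2(0.026)
H(0.974) = 0.1739 bits

Note: Binary entropy is maximized at p=0.5 (H=1 bit) and minimized at p=0 or p=1 (H=0).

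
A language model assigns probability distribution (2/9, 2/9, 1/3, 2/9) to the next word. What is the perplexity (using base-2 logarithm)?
3.9311

Perplexity is 2^H (or exp(H) for natural log).

First, H = -Σ p log p = 1.9749 bits
Perplexity = 2^1.9749 = 3.9311

Interpretation: The model's uncertainty is equivalent to choosing uniformly among 3.9 options.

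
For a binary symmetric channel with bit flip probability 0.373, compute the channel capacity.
0.0471 bits

For a binary symmetric channel (BSC) with error probability p:
Capacity C = 1 - H(p) bits per symbol

where H(p) = -p log₂(p) - (1-p) log₂(1-p) is the binary entropy function.

H(0.373) = 0.9529 bits
C = 1 - 0.9529 = 0.0471 bits per symbol

This means we can reliably transmit up to 0.0471 bits of information per channel use.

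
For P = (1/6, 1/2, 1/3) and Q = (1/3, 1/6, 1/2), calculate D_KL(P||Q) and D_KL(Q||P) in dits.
D_KL(P||Q) = 0.1297, D_KL(Q||P) = 0.1089

KL divergence is not symmetric: D_KL(P||Q) ≠ D_KL(Q||P) in general.

D_KL(P||Q) = 0.1297 dits
D_KL(Q||P) = 0.1089 dits

No, they are not equal!

This asymmetry is why KL divergence is not a true distance metric.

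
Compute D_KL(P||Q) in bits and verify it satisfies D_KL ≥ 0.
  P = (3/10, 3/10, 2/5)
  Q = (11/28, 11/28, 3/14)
0.1268 bits

KL divergence satisfies the Gibbs inequality: D_KL(P||Q) ≥ 0 for all distributions P, Q.

D_KL(P||Q) = Σ p(x) log(p(x)/q(x))
Term by term:
  x=0: 3/10 × log_2[(3/10)/(11/28)] = -0.1167
  x=1: 3/10 × log_2[(3/10)/(11/28)] = -0.1167
  x=2: 2/5 × log_2[(2/5)/(3/14)] = 0.3602
D_KL(P||Q) = 0.1268 bits

D_KL(P||Q) = 0.1268 ≥ 0 ✓

This non-negativity is a fundamental property: relative entropy cannot be negative because it measures how different Q is from P.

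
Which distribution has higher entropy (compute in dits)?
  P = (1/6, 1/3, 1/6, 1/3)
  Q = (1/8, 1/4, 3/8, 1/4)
P

Computing entropies in dits:
H(P) = 0.5775
H(Q) = 0.5737

Distribution P has higher entropy.

Intuition: The distribution closer to uniform (more spread out) has higher entropy.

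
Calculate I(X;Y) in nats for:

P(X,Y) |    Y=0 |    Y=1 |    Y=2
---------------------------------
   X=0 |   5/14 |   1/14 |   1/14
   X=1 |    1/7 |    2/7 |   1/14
0.1163 nats

Mutual information: I(X;Y) = H(X) + H(Y) - H(X,Y)

Marginals:
P(X) = (1/2, 1/2), H(X) = 0.6931 nats
P(Y) = (1/2, 5/14, 1/7), H(Y) = 0.9923 nats

Joint entropy: H(X,Y) = 1.5692 nats

I(X;Y) = 0.6931 + 0.9923 - 1.5692 = 0.1163 nats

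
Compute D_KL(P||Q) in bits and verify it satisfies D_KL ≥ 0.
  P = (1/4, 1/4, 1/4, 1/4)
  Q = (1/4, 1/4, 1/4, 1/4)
0.0000 bits

KL divergence satisfies the Gibbs inequality: D_KL(P||Q) ≥ 0 for all distributions P, Q.

D_KL(P||Q) = Σ p(x) log(p(x)/q(x))
Term by term:
  x=0: 1/4 × log_2[(1/4)/(1/4)] = 0.0000
  x=1: 1/4 × log_2[(1/4)/(1/4)] = 0.0000
  x=2: 1/4 × log_2[(1/4)/(1/4)] = 0.0000
  x=3: 1/4 × log_2[(1/4)/(1/4)] = 0.0000
D_KL(P||Q) = 0.0000 bits

D_KL(P||Q) = 0.0000 ≥ 0 ✓

This non-negativity is a fundamental property: relative entropy cannot be negative because it measures how different Q is from P.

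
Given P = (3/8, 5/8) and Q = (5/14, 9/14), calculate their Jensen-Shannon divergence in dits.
0.0001 dits

Jensen-Shannon divergence is:
JSD(P||Q) = 0.5 × D_KL(P||M) + 0.5 × D_KL(Q||M)
where M = 0.5 × (P + Q) is the mixture distribution.

M = 0.5 × (3/8, 5/8) + 0.5 × (5/14, 9/14) = (0.366071, 0.633929)

D_KL(P||M) = 0.0001 dits
D_KL(Q||M) = 0.0001 dits

JSD(P||Q) = 0.5 × 0.0001 + 0.5 × 0.0001 = 0.0001 dits

Unlike KL divergence, JSD is symmetric and bounded: 0 ≤ JSD ≤ log(2).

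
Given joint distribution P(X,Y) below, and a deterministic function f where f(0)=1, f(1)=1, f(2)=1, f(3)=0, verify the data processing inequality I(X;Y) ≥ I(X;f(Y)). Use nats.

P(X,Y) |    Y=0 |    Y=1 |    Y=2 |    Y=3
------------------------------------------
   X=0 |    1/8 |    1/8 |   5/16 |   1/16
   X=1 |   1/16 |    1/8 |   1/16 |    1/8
I(X;Y) = 0.0806, I(X;f(Y)) = 0.0407, inequality holds: 0.0806 ≥ 0.0407

Data Processing Inequality: For any Markov chain X → Y → Z, we have I(X;Y) ≥ I(X;Z).

Here Z = f(Y) is a deterministic function of Y, forming X → Y → Z.

Original I(X;Y) = 0.0806 nats

After applying f:
P(X,Z) where Z=f(Y):
- P(X,Z=0) = P(X,Y=3)
- P(X,Z=1) = P(X,Y=0) + P(X,Y=1) + P(X,Y=2)

I(X;Z) = I(X;f(Y)) = 0.0407 nats

Verification: 0.0806 ≥ 0.0407 ✓

Information cannot be created by processing; the function f can only lose information about X.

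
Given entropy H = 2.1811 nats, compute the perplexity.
8.8560

Perplexity is e^H (or exp(H) for natural log).

H = 2.1811 nats
Perplexity = e^2.1811 = 8.8560

Interpretation: The model's uncertainty is equivalent to choosing uniformly among 8.9 options.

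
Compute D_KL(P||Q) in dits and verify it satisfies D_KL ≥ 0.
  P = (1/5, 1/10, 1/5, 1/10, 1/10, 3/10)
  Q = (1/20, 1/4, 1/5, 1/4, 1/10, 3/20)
0.1311 dits

KL divergence satisfies the Gibbs inequality: D_KL(P||Q) ≥ 0 for all distributions P, Q.

D_KL(P||Q) = Σ p(x) log(p(x)/q(x))
Term by term:
  x=0: 1/5 × log_10[(1/5)/(1/20)] = 0.1204
  x=1: 1/10 × log_10[(1/10)/(1/4)] = -0.0398
  x=2: 1/5 × log_10[(1/5)/(1/5)] = 0.0000
  x=3: 1/10 × log_10[(1/10)/(1/4)] = -0.0398
  x=4: 1/10 × log_10[(1/10)/(1/10)] = 0.0000
  x=5: 3/10 × log_10[(3/10)/(3/20)] = 0.0903
D_KL(P||Q) = 0.1311 dits

D_KL(P||Q) = 0.1311 ≥ 0 ✓

This non-negativity is a fundamental property: relative entropy cannot be negative because it measures how different Q is from P.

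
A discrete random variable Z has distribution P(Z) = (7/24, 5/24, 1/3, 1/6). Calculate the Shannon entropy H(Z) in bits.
1.9491 bits

Shannon entropy is H(X) = -Σ p(x) log p(x).

For P = (7/24, 5/24, 1/3, 1/6):
H = -7/24 × log_2(7/24) -5/24 × log_2(5/24) -1/3 × log_2(1/3) -1/6 × log_2(1/6)
H = 1.9491 bits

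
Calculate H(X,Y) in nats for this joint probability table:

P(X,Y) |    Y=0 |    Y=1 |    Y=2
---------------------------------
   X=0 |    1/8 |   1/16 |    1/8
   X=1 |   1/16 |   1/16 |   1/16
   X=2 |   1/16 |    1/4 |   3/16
2.0467 nats

Joint entropy is H(X,Y) = -Σ_{x,y} p(x,y) log p(x,y).

Summing over all non-zero entries:
H(X,Y) = -[1/8·log_e(1/8) + 1/16·log_e(1/16) + 1/8·log_e(1/8) + 1/16·log_e(1/16) + 1/16·log_e(1/16) + 1/16·log_e(1/16) + 1/16·log_e(1/16) + 1/4·log_e(1/4) + 3/16·log_e(3/16)]
H(X,Y) = 2.0467 nats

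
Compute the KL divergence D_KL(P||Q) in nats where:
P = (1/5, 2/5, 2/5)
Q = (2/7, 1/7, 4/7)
0.1978 nats

KL divergence: D_KL(P||Q) = Σ p(x) log(p(x)/q(x))

Computing term by term:
  x=0: 1/5 × log_e[(1/5)/(2/7)] = 1/5 × -0.3567 = -0.0713
  x=1: 2/5 × log_e[(2/5)/(1/7)] = 2/5 × 1.0296 = 0.4118
  x=2: 2/5 × log_e[(2/5)/(4/7)] = 2/5 × -0.3567 = -0.1427

D_KL(P||Q) = 0.1978 nats

Note: KL divergence is always non-negative and equals 0 iff P = Q.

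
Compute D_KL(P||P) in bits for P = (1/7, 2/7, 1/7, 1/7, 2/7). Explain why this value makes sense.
0.0000 bits

KL divergence satisfies the Gibbs inequality: D_KL(P||Q) ≥ 0 for all distributions P, Q.

D_KL(P||Q) = Σ p(x) log(p(x)/q(x))
Each term is p(x) × log_2(p(x)/p(x)) = p(x) × log_2(1) = 0, so the sum is 0.
D_KL(P||Q) = 0.0000 bits

When P = Q, the KL divergence is exactly 0, as there is no 'divergence' between identical distributions.

This non-negativity is a fundamental property: relative entropy cannot be negative because it measures how different Q is from P.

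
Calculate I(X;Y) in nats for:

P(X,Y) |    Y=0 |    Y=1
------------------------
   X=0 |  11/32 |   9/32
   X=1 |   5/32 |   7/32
0.0084 nats

Mutual information: I(X;Y) = H(X) + H(Y) - H(X,Y)

Marginals:
P(X) = (5/8, 3/8), H(X) = 0.6616 nats
P(Y) = (1/2, 1/2), H(Y) = 0.6931 nats

Joint entropy: H(X,Y) = 1.3463 nats

I(X;Y) = 0.6616 + 0.6931 - 1.3463 = 0.0084 nats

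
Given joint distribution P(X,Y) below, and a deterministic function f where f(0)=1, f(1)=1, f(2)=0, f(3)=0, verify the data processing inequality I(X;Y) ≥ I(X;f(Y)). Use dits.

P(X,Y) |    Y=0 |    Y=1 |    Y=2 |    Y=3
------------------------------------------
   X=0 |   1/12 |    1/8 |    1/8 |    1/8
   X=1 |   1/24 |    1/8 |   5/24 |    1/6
I(X;Y) = 0.0074, I(X;f(Y)) = 0.0050, inequality holds: 0.0074 ≥ 0.0050

Data Processing Inequality: For any Markov chain X → Y → Z, we have I(X;Y) ≥ I(X;Z).

Here Z = f(Y) is a deterministic function of Y, forming X → Y → Z.

Original I(X;Y) = 0.0074 dits

After applying f:
P(X,Z) where Z=f(Y):
- P(X,Z=0) = P(X,Y=2) + P(X,Y=3)
- P(X,Z=1) = P(X,Y=0) + P(X,Y=1)

I(X;Z) = I(X;f(Y)) = 0.0050 dits

Verification: 0.0074 ≥ 0.0050 ✓

Information cannot be created by processing; the function f can only lose information about X.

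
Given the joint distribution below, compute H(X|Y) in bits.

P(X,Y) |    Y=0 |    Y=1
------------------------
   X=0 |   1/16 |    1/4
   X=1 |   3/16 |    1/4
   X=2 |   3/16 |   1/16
1.4169 bits

Using the chain rule: H(X|Y) = H(X,Y) - H(Y)

First, compute H(X,Y) = 2.4056 bits

Marginal P(Y) = (7/16, 9/16)
H(Y) = 0.9887 bits

H(X|Y) = H(X,Y) - H(Y) = 2.4056 - 0.9887 = 1.4169 bits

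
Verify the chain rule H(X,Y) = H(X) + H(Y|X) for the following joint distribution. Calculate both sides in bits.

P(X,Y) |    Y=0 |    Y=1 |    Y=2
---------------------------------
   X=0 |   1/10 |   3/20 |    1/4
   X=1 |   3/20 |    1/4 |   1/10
H(X,Y) = 2.4855, H(X) = 1.0000, H(Y|X) = 1.4855 (all in bits)

Chain rule: H(X,Y) = H(X) + H(Y|X)

Left side — joint entropy directly:
H(X,Y) = -Σ p(x,y) log p(x,y) = 2.4855 bits

Right side — compute H(Y|X) from the conditional distributions:
P(X) = (1/2, 1/2), so H(X) = 1.0000 bits
H(Y|X) = Σ_x P(X=x) · H(Y|X=x):
  P(Y|X=0) = (1/5, 3/10, 1/2), H(Y|X=0) = 1.4855, weight P(X=0) = 1/2
  P(Y|X=1) = (3/10, 1/2, 1/5), H(Y|X=1) = 1.4855, weight P(X=1) = 1/2
H(Y|X) = 1.4855 bits

H(X) + H(Y|X) = 1.0000 + 1.4855 = 2.4855 bits

Both sides equal 2.4855 bits. ✓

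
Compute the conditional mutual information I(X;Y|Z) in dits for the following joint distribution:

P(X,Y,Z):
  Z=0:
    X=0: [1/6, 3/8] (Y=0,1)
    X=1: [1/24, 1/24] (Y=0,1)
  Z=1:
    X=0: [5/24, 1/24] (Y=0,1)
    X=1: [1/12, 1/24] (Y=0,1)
0.0053 dits

Conditional mutual information: I(X;Y|Z) = H(X|Z) + H(Y|Z) - H(X,Y|Z)

H(Z) = 0.2873
H(X,Z) = 0.4976 → H(X|Z) = 0.2102
H(Y,Z) = 0.5464 → H(Y|Z) = 0.2590
H(X,Y,Z) = 0.7513 → H(X,Y|Z) = 0.4640

I(X;Y|Z) = 0.2102 + 0.2590 - 0.4640 = 0.0053 dits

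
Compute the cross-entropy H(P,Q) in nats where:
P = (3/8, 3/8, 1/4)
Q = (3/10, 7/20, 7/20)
1.1076 nats

Cross-entropy: H(P,Q) = -Σ p(x) log q(x)

Alternatively: H(P,Q) = H(P) + D_KL(P||Q)
H(P) = 1.0822 nats
D_KL(P||Q) = 0.0254 nats

H(P,Q) = 1.0822 + 0.0254 = 1.1076 nats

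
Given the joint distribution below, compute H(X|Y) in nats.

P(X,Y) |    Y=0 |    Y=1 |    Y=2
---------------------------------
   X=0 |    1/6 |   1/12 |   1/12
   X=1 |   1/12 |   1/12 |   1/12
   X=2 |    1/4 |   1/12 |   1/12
1.0550 nats

Using the chain rule: H(X|Y) = H(X,Y) - H(Y)

First, compute H(X,Y) = 2.0947 nats

Marginal P(Y) = (1/2, 1/4, 1/4)
H(Y) = 1.0397 nats

H(X|Y) = H(X,Y) - H(Y) = 2.0947 - 1.0397 = 1.0550 nats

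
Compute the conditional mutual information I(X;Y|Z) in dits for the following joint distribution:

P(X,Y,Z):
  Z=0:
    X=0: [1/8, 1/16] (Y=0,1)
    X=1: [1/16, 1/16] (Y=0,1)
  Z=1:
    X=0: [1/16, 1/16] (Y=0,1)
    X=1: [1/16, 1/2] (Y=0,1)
0.0206 dits

Conditional mutual information: I(X;Y|Z) = H(X|Z) + H(Y|Z) - H(X,Y|Z)

H(Z) = 0.2697
H(X,Z) = 0.5026 → H(X|Z) = 0.2329
H(Y,Z) = 0.5026 → H(Y|Z) = 0.2329
H(X,Y,Z) = 0.7149 → H(X,Y|Z) = 0.4452

I(X;Y|Z) = 0.2329 + 0.2329 - 0.4452 = 0.0206 dits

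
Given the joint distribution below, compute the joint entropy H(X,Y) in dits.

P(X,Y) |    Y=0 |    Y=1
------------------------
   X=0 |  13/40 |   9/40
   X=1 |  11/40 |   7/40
0.5910 dits

Joint entropy is H(X,Y) = -Σ_{x,y} p(x,y) log p(x,y).

Summing over all non-zero entries:
H(X,Y) = -[13/40·log_10(13/40) + 9/40·log_10(9/40) + 11/40·log_10(11/40) + 7/40·log_10(7/40)]
H(X,Y) = 0.5910 dits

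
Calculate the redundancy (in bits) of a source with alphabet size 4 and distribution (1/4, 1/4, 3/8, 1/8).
0.0944 bits

Redundancy measures how far a source is from maximum entropy:
R = H_max - H(X)

Maximum entropy for 4 symbols: H_max = log_2(4) = 2.0000 bits
Actual entropy: H(X) = 1.9056 bits
Redundancy: R = 2.0000 - 1.9056 = 0.0944 bits

This redundancy represents potential for compression: the source could be compressed by 0.0944 bits per symbol.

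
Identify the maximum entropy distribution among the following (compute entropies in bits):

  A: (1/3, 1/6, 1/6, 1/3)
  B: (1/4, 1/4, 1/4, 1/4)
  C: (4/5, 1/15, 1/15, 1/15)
B

For a discrete distribution over n outcomes, entropy is maximized by the uniform distribution.

Computing entropies:
H(A) = 1.9183 bits
H(B) = 2.0000 bits
H(C) = 1.0389 bits

The uniform distribution (where all probabilities equal 1/4) achieves the maximum entropy of log_2(4) = 2.0000 bits.

Distribution B has the highest entropy.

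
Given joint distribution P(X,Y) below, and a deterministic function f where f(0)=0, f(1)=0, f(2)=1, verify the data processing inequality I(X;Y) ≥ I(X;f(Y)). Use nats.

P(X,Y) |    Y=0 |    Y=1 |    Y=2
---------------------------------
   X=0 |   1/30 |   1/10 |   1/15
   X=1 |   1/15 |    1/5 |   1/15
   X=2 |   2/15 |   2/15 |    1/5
I(X;Y) = 0.0456, I(X;f(Y)) = 0.0237, inequality holds: 0.0456 ≥ 0.0237

Data Processing Inequality: For any Markov chain X → Y → Z, we have I(X;Y) ≥ I(X;Z).

Here Z = f(Y) is a deterministic function of Y, forming X → Y → Z.

Original I(X;Y) = 0.0456 nats

After applying f:
P(X,Z) where Z=f(Y):
- P(X,Z=0) = P(X,Y=0) + P(X,Y=1)
- P(X,Z=1) = P(X,Y=2)

I(X;Z) = I(X;f(Y)) = 0.0237 nats

Verification: 0.0456 ≥ 0.0237 ✓

Information cannot be created by processing; the function f can only lose information about X.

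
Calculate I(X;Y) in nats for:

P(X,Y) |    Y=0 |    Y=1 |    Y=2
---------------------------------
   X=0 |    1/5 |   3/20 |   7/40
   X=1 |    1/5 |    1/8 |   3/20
0.0008 nats

Mutual information: I(X;Y) = H(X) + H(Y) - H(X,Y)

Marginals:
P(X) = (21/40, 19/40), H(X) = 0.6919 nats
P(Y) = (2/5, 11/40, 13/40), H(Y) = 1.0868 nats

Joint entropy: H(X,Y) = 1.7779 nats

I(X;Y) = 0.6919 + 1.0868 - 1.7779 = 0.0008 nats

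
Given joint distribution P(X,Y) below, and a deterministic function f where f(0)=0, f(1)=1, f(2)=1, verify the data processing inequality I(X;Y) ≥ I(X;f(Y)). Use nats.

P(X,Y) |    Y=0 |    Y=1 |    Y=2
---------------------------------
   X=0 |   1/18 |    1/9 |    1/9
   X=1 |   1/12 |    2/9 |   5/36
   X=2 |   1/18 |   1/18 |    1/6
I(X;Y) = 0.0384, I(X;f(Y)) = 0.0001, inequality holds: 0.0384 ≥ 0.0001

Data Processing Inequality: For any Markov chain X → Y → Z, we have I(X;Y) ≥ I(X;Z).

Here Z = f(Y) is a deterministic function of Y, forming X → Y → Z.

Original I(X;Y) = 0.0384 nats

After applying f:
P(X,Z) where Z=f(Y):
- P(X,Z=0) = P(X,Y=0)
- P(X,Z=1) = P(X,Y=1) + P(X,Y=2)

I(X;Z) = I(X;f(Y)) = 0.0001 nats

Verification: 0.0384 ≥ 0.0001 ✓

Information cannot be created by processing; the function f can only lose information about X.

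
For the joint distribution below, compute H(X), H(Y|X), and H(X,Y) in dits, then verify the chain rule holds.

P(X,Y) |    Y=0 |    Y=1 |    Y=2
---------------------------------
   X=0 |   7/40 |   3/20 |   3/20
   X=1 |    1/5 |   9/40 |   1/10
H(X,Y) = 0.7652, H(X) = 0.3005, H(Y|X) = 0.4647 (all in dits)

Chain rule: H(X,Y) = H(X) + H(Y|X)

Left side — joint entropy directly:
H(X,Y) = -Σ p(x,y) log p(x,y) = 0.7652 dits

Right side — compute H(Y|X) from the conditional distributions:
P(X) = (19/40, 21/40), so H(X) = 0.3005 dits
H(Y|X) = Σ_x P(X=x) · H(Y|X=x):
  P(Y|X=0) = (7/19, 6/19, 6/19), H(Y|X=0) = 0.4759, weight P(X=0) = 19/40
  P(Y|X=1) = (8/21, 3/7, 4/21), H(Y|X=1) = 0.4545, weight P(X=1) = 21/40
H(Y|X) = 0.4647 dits

H(X) + H(Y|X) = 0.3005 + 0.4647 = 0.7652 dits

Both sides equal 0.7652 dits. ✓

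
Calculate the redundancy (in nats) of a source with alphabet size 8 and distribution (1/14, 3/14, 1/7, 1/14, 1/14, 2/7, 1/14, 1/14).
0.1709 nats

Redundancy measures how far a source is from maximum entropy:
R = H_max - H(X)

Maximum entropy for 8 symbols: H_max = log_e(8) = 2.0794 nats
Actual entropy: H(X) = 1.9085 nats
Redundancy: R = 2.0794 - 1.9085 = 0.1709 nats

This redundancy represents potential for compression: the source could be compressed by 0.1709 nats per symbol.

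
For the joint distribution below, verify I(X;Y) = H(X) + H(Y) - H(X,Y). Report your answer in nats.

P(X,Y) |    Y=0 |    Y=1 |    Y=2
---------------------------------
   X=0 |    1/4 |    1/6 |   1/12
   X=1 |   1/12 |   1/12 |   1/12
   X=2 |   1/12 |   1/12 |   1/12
I(X;Y) = 0.0225 nats

Mutual information has multiple equivalent forms:
- I(X;Y) = H(X) - H(X|Y)
- I(X;Y) = H(Y) - H(Y|X)
- I(X;Y) = H(X) + H(Y) - H(X,Y)

Computing all quantities:
H(X) = 1.0397, H(Y) = 1.0776, H(X,Y) = 2.0947
H(X|Y) = 1.0172, H(Y|X) = 1.0550

Verification:
H(X) - H(X|Y) = 1.0397 - 1.0172 = 0.0225
H(Y) - H(Y|X) = 1.0776 - 1.0550 = 0.0225
H(X) + H(Y) - H(X,Y) = 1.0397 + 1.0776 - 2.0947 = 0.0225

All forms give I(X;Y) = 0.0225 nats. ✓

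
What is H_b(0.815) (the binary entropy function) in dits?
0.2080 dits

The binary entropy function is:
H(p) = -p log(p) - (1-p) log(1-p)

H(0.815) = -0.815 × log_10(0.815) - 0.185 × log_10(0.185)
H(0.815) = 0.2080 dits

Note: Binary entropy is maximized at p=0.5 (H=1 bit) and minimized at p=0 or p=1 (H=0).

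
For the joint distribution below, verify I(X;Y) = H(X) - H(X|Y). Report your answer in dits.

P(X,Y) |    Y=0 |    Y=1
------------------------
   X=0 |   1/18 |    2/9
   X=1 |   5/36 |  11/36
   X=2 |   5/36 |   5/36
I(X;Y) = 0.0126 dits

Mutual information has multiple equivalent forms:
- I(X;Y) = H(X) - H(X|Y)
- I(X;Y) = H(Y) - H(Y|X)
- I(X;Y) = H(X) + H(Y) - H(X,Y)

Computing all quantities:
H(X) = 0.4656, H(Y) = 0.2764, H(X,Y) = 0.7295
H(X|Y) = 0.4530, H(Y|X) = 0.2639

Verification:
H(X) - H(X|Y) = 0.4656 - 0.4530 = 0.0126
H(Y) - H(Y|X) = 0.2764 - 0.2639 = 0.0126
H(X) + H(Y) - H(X,Y) = 0.4656 + 0.2764 - 0.7295 = 0.0126

All forms give I(X;Y) = 0.0126 dits. ✓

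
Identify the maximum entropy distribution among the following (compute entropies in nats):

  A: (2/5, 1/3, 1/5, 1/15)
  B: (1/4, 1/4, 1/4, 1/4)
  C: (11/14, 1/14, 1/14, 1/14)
B

For a discrete distribution over n outcomes, entropy is maximized by the uniform distribution.

Computing entropies:
H(A) = 1.2351 nats
H(B) = 1.3863 nats
H(C) = 0.7550 nats

The uniform distribution (where all probabilities equal 1/4) achieves the maximum entropy of log_e(4) = 1.3863 nats.

Distribution B has the highest entropy.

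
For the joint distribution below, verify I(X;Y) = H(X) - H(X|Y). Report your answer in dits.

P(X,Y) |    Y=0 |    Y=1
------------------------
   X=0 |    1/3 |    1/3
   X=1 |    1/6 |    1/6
I(X;Y) = 0.0000 dits

Mutual information has multiple equivalent forms:
- I(X;Y) = H(X) - H(X|Y)
- I(X;Y) = H(Y) - H(Y|X)
- I(X;Y) = H(X) + H(Y) - H(X,Y)

Computing all quantities:
H(X) = 0.2764, H(Y) = 0.3010, H(X,Y) = 0.5775
H(X|Y) = 0.2764, H(Y|X) = 0.3010

Verification:
H(X) - H(X|Y) = 0.2764 - 0.2764 = 0.0000
H(Y) - H(Y|X) = 0.3010 - 0.3010 = 0.0000
H(X) + H(Y) - H(X,Y) = 0.2764 + 0.3010 - 0.5775 = 0.0000

All forms give I(X;Y) = 0.0000 dits. ✓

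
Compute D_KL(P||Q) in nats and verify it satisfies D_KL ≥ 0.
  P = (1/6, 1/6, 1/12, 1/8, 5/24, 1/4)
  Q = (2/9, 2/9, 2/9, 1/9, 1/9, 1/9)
0.1708 nats

KL divergence satisfies the Gibbs inequality: D_KL(P||Q) ≥ 0 for all distributions P, Q.

D_KL(P||Q) = Σ p(x) log(p(x)/q(x))
Term by term:
  x=0: 1/6 × log_e[(1/6)/(2/9)] = -0.0479
  x=1: 1/6 × log_e[(1/6)/(2/9)] = -0.0479
  x=2: 1/12 × log_e[(1/12)/(2/9)] = -0.0817
  x=3: 1/8 × log_e[(1/8)/(1/9)] = 0.0147
  x=4: 5/24 × log_e[(5/24)/(1/9)] = 0.1310
  x=5: 1/4 × log_e[(1/4)/(1/9)] = 0.2027
D_KL(P||Q) = 0.1708 nats

D_KL(P||Q) = 0.1708 ≥ 0 ✓

This non-negativity is a fundamental property: relative entropy cannot be negative because it measures how different Q is from P.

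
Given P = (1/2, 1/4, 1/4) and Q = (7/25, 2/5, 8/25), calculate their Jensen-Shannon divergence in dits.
0.0116 dits

Jensen-Shannon divergence is:
JSD(P||Q) = 0.5 × D_KL(P||M) + 0.5 × D_KL(Q||M)
where M = 0.5 × (P + Q) is the mixture distribution.

M = 0.5 × (1/2, 1/4, 1/4) + 0.5 × (7/25, 2/5, 8/25) = (0.39, 13/40, 0.285)

D_KL(P||M) = 0.0112 dits
D_KL(Q||M) = 0.0119 dits

JSD(P||Q) = 0.5 × 0.0112 + 0.5 × 0.0119 = 0.0116 dits

Unlike KL divergence, JSD is symmetric and bounded: 0 ≤ JSD ≤ log(2).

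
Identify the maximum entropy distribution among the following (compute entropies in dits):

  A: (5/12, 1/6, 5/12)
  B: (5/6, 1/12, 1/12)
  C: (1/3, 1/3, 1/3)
C

For a discrete distribution over n outcomes, entropy is maximized by the uniform distribution.

Computing entropies:
H(A) = 0.4465 dits
H(B) = 0.2458 dits
H(C) = 0.4771 dits

The uniform distribution (where all probabilities equal 1/3) achieves the maximum entropy of log_10(3) = 0.4771 dits.

Distribution C has the highest entropy.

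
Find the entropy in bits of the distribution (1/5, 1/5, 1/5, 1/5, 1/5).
2.3219 bits

Shannon entropy is H(X) = -Σ p(x) log p(x).

For P = (1/5, 1/5, 1/5, 1/5, 1/5):
H = -1/5 × log_2(1/5) -1/5 × log_2(1/5) -1/5 × log_2(1/5) -1/5 × log_2(1/5) -1/5 × log_2(1/5)
H = 2.3219 bits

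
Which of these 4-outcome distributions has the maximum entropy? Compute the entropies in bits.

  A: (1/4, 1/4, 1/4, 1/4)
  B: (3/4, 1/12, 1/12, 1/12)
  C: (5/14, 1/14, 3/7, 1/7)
A

For a discrete distribution over n outcomes, entropy is maximized by the uniform distribution.

Computing entropies:
H(A) = 2.0000 bits
H(B) = 1.2075 bits
H(C) = 1.7274 bits

The uniform distribution (where all probabilities equal 1/4) achieves the maximum entropy of log_2(4) = 2.0000 bits.

Distribution A has the highest entropy.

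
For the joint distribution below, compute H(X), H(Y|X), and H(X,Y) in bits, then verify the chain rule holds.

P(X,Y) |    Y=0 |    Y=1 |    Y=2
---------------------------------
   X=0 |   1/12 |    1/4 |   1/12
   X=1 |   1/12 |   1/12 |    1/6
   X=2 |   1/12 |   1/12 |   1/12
H(X,Y) = 3.0221, H(X) = 1.5546, H(Y|X) = 1.4675 (all in bits)

Chain rule: H(X,Y) = H(X) + H(Y|X)

Left side — joint entropy directly:
H(X,Y) = -Σ p(x,y) log p(x,y) = 3.0221 bits

Right side — compute H(Y|X) from the conditional distributions:
P(X) = (5/12, 1/3, 1/4), so H(X) = 1.5546 bits
H(Y|X) = Σ_x P(X=x) · H(Y|X=x):
  P(Y|X=0) = (1/5, 3/5, 1/5), H(Y|X=0) = 1.3710, weight P(X=0) = 5/12
  P(Y|X=1) = (1/4, 1/4, 1/2), H(Y|X=1) = 1.5000, weight P(X=1) = 1/3
  P(Y|X=2) = (1/3, 1/3, 1/3), H(Y|X=2) = 1.5850, weight P(X=2) = 1/4
H(Y|X) = 1.4675 bits

H(X) + H(Y|X) = 1.5546 + 1.4675 = 3.0221 bits

Both sides equal 3.0221 bits. ✓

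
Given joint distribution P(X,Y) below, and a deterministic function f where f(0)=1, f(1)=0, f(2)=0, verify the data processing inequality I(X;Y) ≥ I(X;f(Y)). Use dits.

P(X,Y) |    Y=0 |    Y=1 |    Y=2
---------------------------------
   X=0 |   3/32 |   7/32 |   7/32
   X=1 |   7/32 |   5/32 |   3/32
I(X;Y) = 0.0238, I(X;f(Y)) = 0.0216, inequality holds: 0.0238 ≥ 0.0216

Data Processing Inequality: For any Markov chain X → Y → Z, we have I(X;Y) ≥ I(X;Z).

Here Z = f(Y) is a deterministic function of Y, forming X → Y → Z.

Original I(X;Y) = 0.0238 dits

After applying f:
P(X,Z) where Z=f(Y):
- P(X,Z=0) = P(X,Y=1) + P(X,Y=2)
- P(X,Z=1) = P(X,Y=0)

I(X;Z) = I(X;f(Y)) = 0.0216 dits

Verification: 0.0238 ≥ 0.0216 ✓

Information cannot be created by processing; the function f can only lose information about X.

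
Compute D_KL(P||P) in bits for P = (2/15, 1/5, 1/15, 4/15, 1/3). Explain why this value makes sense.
0.0000 bits

KL divergence satisfies the Gibbs inequality: D_KL(P||Q) ≥ 0 for all distributions P, Q.

D_KL(P||Q) = Σ p(x) log(p(x)/q(x))
Each term is p(x) × log_2(p(x)/p(x)) = p(x) × log_2(1) = 0, so the sum is 0.
D_KL(P||Q) = 0.0000 bits

When P = Q, the KL divergence is exactly 0, as there is no 'divergence' between identical distributions.

This non-negativity is a fundamental property: relative entropy cannot be negative because it measures how different Q is from P.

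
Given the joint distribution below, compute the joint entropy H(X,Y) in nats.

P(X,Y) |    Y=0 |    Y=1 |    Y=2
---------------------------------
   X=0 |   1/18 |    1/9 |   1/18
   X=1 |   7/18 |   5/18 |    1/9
1.5325 nats

Joint entropy is H(X,Y) = -Σ_{x,y} p(x,y) log p(x,y).

Summing over all non-zero entries:
H(X,Y) = -[1/18·log_e(1/18) + 1/9·log_e(1/9) + 1/18·log_e(1/18) + 7/18·log_e(7/18) + 5/18·log_e(5/18) + 1/9·log_e(1/9)]
H(X,Y) = 1.5325 nats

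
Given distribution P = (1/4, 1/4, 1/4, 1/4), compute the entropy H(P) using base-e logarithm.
1.3863 nats

Shannon entropy is H(X) = -Σ p(x) log p(x).

For P = (1/4, 1/4, 1/4, 1/4):
H = -1/4 × log_e(1/4) -1/4 × log_e(1/4) -1/4 × log_e(1/4) -1/4 × log_e(1/4)
H = 1.3863 nats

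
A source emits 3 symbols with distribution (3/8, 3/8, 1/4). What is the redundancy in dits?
0.0071 dits

Redundancy measures how far a source is from maximum entropy:
R = H_max - H(X)

Maximum entropy for 3 symbols: H_max = log_10(3) = 0.4771 dits
Actual entropy: H(X) = 0.4700 dits
Redundancy: R = 0.4771 - 0.4700 = 0.0071 dits

This redundancy represents potential for compression: the source could be compressed by 0.0071 dits per symbol.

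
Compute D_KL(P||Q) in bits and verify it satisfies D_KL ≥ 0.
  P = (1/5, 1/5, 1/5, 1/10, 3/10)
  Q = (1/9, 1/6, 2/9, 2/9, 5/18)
0.1099 bits

KL divergence satisfies the Gibbs inequality: D_KL(P||Q) ≥ 0 for all distributions P, Q.

D_KL(P||Q) = Σ p(x) log(p(x)/q(x))
Term by term:
  x=0: 1/5 × log_2[(1/5)/(1/9)] = 0.1696
  x=1: 1/5 × log_2[(1/5)/(1/6)] = 0.0526
  x=2: 1/5 × log_2[(1/5)/(2/9)] = -0.0304
  x=3: 1/10 × log_2[(1/10)/(2/9)] = -0.1152
  x=4: 3/10 × log_2[(3/10)/(5/18)] = 0.0333
D_KL(P||Q) = 0.1099 bits

D_KL(P||Q) = 0.1099 ≥ 0 ✓

This non-negativity is a fundamental property: relative entropy cannot be negative because it measures how different Q is from P.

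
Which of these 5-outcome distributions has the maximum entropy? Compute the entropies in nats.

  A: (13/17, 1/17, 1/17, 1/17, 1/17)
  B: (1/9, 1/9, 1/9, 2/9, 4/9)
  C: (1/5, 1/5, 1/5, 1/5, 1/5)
C

For a discrete distribution over n outcomes, entropy is maximized by the uniform distribution.

Computing entropies:
H(A) = 0.8718 nats
H(B) = 1.4271 nats
H(C) = 1.6094 nats

The uniform distribution (where all probabilities equal 1/5) achieves the maximum entropy of log_e(5) = 1.6094 nats.

Distribution C has the highest entropy.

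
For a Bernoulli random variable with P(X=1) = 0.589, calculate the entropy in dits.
0.2941 dits

The binary entropy function is:
H(p) = -p log(p) - (1-p) log(1-p)

H(0.589) = -0.589 × log_10(0.589) - 0.411 × log_10(0.411)
H(0.589) = 0.2941 dits

Note: Binary entropy is maximized at p=0.5 (H=1 bit) and minimized at p=0 or p=1 (H=0).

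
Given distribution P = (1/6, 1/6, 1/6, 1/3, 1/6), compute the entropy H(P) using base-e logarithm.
1.5607 nats

Shannon entropy is H(X) = -Σ p(x) log p(x).

For P = (1/6, 1/6, 1/6, 1/3, 1/6):
H = -1/6 × log_e(1/6) -1/6 × log_e(1/6) -1/6 × log_e(1/6) -1/3 × log_e(1/3) -1/6 × log_e(1/6)
H = 1.5607 nats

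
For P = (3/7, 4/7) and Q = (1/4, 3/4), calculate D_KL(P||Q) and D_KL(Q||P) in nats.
D_KL(P||Q) = 0.0756, D_KL(Q||P) = 0.0692

KL divergence is not symmetric: D_KL(P||Q) ≠ D_KL(Q||P) in general.

D_KL(P||Q) = 0.0756 nats
D_KL(Q||P) = 0.0692 nats

No, they are not equal!

This asymmetry is why KL divergence is not a true distance metric.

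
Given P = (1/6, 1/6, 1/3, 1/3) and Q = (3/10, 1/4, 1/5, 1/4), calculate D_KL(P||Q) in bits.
0.1452 bits

KL divergence: D_KL(P||Q) = Σ p(x) log(p(x)/q(x))

Computing term by term:
  x=0: 1/6 × log_2[(1/6)/(3/10)] = 1/6 × -0.8480 = -0.1413
  x=1: 1/6 × log_2[(1/6)/(1/4)] = 1/6 × -0.5850 = -0.0975
  x=2: 1/3 × log_2[(1/3)/(1/5)] = 1/3 × 0.7370 = 0.2457
  x=3: 1/3 × log_2[(1/3)/(1/4)] = 1/3 × 0.4150 = 0.1383

D_KL(P||Q) = 0.1452 bits

Note: KL divergence is always non-negative and equals 0 iff P = Q.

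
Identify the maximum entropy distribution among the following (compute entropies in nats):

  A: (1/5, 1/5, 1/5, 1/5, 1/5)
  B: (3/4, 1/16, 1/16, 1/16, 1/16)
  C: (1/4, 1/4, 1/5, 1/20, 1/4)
A

For a discrete distribution over n outcomes, entropy is maximized by the uniform distribution.

Computing entropies:
H(A) = 1.6094 nats
H(B) = 0.9089 nats
H(C) = 1.5114 nats

The uniform distribution (where all probabilities equal 1/5) achieves the maximum entropy of log_e(5) = 1.6094 nats.

Distribution A has the highest entropy.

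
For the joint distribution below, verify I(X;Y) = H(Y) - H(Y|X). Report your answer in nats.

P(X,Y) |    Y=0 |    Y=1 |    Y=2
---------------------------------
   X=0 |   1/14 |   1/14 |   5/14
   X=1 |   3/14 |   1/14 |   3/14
I(X;Y) = 0.0554 nats

Mutual information has multiple equivalent forms:
- I(X;Y) = H(X) - H(X|Y)
- I(X;Y) = H(Y) - H(Y|X)
- I(X;Y) = H(X) + H(Y) - H(X,Y)

Computing all quantities:
H(X) = 0.6931, H(Y) = 0.9557, H(X,Y) = 1.5934
H(X|Y) = 0.6377, H(Y|X) = 0.9003

Verification:
H(X) - H(X|Y) = 0.6931 - 0.6377 = 0.0554
H(Y) - H(Y|X) = 0.9557 - 0.9003 = 0.0554
H(X) + H(Y) - H(X,Y) = 0.6931 + 0.9557 - 1.5934 = 0.0554

All forms give I(X;Y) = 0.0554 nats. ✓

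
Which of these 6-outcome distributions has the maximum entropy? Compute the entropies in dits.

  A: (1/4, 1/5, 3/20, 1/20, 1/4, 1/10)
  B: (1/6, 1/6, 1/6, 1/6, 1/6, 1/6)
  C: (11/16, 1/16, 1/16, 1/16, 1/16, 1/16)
B

For a discrete distribution over n outcomes, entropy is maximized by the uniform distribution.

Computing entropies:
H(A) = 0.7295 dits
H(B) = 0.7782 dits
H(C) = 0.4882 dits

The uniform distribution (where all probabilities equal 1/6) achieves the maximum entropy of log_10(6) = 0.7782 dits.

Distribution B has the highest entropy.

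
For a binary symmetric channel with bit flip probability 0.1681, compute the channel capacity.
0.3467 bits

For a binary symmetric channel (BSC) with error probability p:
Capacity C = 1 - H(p) bits per symbol

where H(p) = -p log₂(p) - (1-p) log₂(1-p) is the binary entropy function.

H(0.1681) = 0.6533 bits
C = 1 - 0.6533 = 0.3467 bits per symbol

This means we can reliably transmit up to 0.3467 bits of information per channel use.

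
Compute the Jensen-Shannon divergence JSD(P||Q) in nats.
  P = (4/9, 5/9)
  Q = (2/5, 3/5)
0.0010 nats

Jensen-Shannon divergence is:
JSD(P||Q) = 0.5 × D_KL(P||M) + 0.5 × D_KL(Q||M)
where M = 0.5 × (P + Q) is the mixture distribution.

M = 0.5 × (4/9, 5/9) + 0.5 × (2/5, 3/5) = (0.422222, 0.577778)

D_KL(P||M) = 0.0010 nats
D_KL(Q||M) = 0.0010 nats

JSD(P||Q) = 0.5 × 0.0010 + 0.5 × 0.0010 = 0.0010 nats

Unlike KL divergence, JSD is symmetric and bounded: 0 ≤ JSD ≤ log(2).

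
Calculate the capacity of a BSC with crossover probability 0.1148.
0.4858 bits

For a binary symmetric channel (BSC) with error probability p:
Capacity C = 1 - H(p) bits per symbol

where H(p) = -p log₂(p) - (1-p) log₂(1-p) is the binary entropy function.

H(0.1148) = 0.5142 bits
C = 1 - 0.5142 = 0.4858 bits per symbol

This means we can reliably transmit up to 0.4858 bits of information per channel use.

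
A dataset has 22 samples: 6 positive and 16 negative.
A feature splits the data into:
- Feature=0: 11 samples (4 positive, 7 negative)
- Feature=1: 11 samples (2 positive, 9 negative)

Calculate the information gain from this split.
0.0305 bits

Information Gain = H(Y) - H(Y|Feature)

Before split:
P(positive) = 6/22 = 0.2727
H(Y) = 0.8454 bits

After split:
Feature=0: H = 0.9457 bits (weight = 11/22)
Feature=1: H = 0.6840 bits (weight = 11/22)
H(Y|Feature) = (11/22)×0.9457 + (11/22)×0.6840 = 0.8148 bits

Information Gain = 0.8454 - 0.8148 = 0.0305 bits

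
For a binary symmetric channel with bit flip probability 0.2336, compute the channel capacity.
0.2158 bits

For a binary symmetric channel (BSC) with error probability p:
Capacity C = 1 - H(p) bits per symbol

where H(p) = -p log₂(p) - (1-p) log₂(1-p) is the binary entropy function.

H(0.2336) = 0.7842 bits
C = 1 - 0.7842 = 0.2158 bits per symbol

This means we can reliably transmit up to 0.2158 bits of information per channel use.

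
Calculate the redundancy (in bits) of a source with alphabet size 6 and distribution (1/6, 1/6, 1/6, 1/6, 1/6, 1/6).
0.0000 bits

Redundancy measures how far a source is from maximum entropy:
R = H_max - H(X)

Maximum entropy for 6 symbols: H_max = log_2(6) = 2.5850 bits
Actual entropy: H(X) = 2.5850 bits
Redundancy: R = 2.5850 - 2.5850 = 0.0000 bits

This redundancy represents potential for compression: the source could be compressed by 0.0000 bits per symbol.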